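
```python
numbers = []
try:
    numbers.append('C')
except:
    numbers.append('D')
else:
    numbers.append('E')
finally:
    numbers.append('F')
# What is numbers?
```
['C', 'E', 'F']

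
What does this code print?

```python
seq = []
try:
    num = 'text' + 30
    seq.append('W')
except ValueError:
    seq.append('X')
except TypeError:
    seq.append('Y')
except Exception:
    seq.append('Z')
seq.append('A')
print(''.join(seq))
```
YA

TypeError matches before generic Exception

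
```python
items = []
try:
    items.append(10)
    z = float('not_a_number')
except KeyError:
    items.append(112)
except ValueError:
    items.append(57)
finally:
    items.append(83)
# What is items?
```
[10, 57, 83]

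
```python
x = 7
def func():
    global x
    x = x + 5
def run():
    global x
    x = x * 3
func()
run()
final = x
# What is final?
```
36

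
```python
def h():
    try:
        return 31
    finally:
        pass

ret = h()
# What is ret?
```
31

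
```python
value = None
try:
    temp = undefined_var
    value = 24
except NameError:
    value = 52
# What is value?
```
52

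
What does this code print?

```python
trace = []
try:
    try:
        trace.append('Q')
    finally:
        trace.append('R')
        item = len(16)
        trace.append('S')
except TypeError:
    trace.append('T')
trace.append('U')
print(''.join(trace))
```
QRTU

Exception in inner finally caught by outer except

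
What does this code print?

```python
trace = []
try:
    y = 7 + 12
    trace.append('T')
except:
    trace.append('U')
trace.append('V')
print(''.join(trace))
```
TV

No exception, try block completes normally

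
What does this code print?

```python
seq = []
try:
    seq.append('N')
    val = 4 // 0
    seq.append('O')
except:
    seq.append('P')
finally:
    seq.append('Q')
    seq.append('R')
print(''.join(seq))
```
NPQR

Code before exception runs, then except, then all of finally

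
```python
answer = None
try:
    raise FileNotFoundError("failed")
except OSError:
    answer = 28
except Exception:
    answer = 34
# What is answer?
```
28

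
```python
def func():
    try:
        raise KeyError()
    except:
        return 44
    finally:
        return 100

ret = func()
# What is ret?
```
100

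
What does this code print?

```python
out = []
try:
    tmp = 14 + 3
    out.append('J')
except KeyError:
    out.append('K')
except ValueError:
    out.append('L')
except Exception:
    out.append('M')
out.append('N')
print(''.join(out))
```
JN

No exception, try block completes normally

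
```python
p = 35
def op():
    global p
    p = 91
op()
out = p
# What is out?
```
91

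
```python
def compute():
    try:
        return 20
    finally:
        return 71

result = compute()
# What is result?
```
71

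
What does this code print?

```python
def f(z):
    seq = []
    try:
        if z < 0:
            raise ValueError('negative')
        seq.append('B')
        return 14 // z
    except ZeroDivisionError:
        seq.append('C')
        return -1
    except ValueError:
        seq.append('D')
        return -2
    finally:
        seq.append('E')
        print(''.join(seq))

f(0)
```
BCE

z=0 causes ZeroDivisionError, caught, finally prints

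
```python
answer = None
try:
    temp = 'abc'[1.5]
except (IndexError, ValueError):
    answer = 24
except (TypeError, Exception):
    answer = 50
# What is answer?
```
50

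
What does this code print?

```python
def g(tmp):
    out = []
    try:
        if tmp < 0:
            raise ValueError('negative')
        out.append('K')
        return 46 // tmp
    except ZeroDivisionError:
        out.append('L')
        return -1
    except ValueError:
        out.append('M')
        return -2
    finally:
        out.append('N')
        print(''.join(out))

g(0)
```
KLN

tmp=0 causes ZeroDivisionError, caught, finally prints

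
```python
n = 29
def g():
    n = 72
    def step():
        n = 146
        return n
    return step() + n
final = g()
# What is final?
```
218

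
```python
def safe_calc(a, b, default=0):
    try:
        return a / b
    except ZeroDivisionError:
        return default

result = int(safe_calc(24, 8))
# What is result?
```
3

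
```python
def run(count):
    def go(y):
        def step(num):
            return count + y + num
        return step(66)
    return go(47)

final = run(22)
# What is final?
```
135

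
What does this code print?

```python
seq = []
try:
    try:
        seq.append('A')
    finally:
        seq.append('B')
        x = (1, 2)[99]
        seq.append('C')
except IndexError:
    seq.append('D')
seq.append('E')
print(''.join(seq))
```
ABDE

Exception in inner finally caught by outer except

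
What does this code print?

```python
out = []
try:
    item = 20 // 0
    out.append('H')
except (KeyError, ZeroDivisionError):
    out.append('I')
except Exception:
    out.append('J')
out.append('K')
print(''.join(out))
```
IK

ZeroDivisionError matches tuple containing it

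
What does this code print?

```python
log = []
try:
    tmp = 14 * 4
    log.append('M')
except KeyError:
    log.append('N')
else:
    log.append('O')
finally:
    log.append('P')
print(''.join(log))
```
MOP

else runs before finally when no exception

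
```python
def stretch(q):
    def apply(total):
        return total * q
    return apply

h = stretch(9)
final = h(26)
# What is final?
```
234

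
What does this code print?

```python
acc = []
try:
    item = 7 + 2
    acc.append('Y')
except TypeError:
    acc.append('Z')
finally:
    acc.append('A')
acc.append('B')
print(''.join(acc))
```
YAB

finally runs after normal execution too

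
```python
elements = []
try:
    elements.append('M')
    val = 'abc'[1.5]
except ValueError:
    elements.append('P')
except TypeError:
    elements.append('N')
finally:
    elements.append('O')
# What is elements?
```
['M', 'N', 'O']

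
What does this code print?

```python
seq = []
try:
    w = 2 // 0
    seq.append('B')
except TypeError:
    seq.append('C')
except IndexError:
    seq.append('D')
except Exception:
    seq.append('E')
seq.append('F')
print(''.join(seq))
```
EF

ZeroDivisionError not specifically caught, falls to Exception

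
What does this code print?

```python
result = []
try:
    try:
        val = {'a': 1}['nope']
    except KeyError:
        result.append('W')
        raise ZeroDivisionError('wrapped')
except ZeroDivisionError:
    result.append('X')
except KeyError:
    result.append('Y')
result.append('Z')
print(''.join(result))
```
WXZ

ZeroDivisionError raised and caught, original KeyError not re-raised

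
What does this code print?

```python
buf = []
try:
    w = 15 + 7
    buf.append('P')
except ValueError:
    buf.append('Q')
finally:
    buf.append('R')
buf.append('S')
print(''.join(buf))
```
PRS

finally runs after normal execution too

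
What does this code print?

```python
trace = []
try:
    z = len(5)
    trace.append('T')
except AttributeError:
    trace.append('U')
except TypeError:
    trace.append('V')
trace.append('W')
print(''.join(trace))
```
VW

TypeError is caught by its specific handler, not AttributeError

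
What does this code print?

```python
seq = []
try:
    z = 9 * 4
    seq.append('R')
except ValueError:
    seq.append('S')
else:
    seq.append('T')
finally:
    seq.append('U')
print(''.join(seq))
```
RTU

else runs before finally when no exception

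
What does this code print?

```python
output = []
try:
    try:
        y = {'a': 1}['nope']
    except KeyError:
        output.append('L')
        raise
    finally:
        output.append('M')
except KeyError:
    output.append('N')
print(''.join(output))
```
LMN

finally runs before re-raised exception propagates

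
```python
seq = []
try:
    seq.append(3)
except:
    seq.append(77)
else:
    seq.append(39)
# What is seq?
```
[3, 39]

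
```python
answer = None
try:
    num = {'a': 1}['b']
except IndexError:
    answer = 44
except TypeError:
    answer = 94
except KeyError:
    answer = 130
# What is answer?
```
130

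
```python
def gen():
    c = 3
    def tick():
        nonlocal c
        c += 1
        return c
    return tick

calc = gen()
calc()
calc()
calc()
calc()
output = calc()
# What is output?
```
8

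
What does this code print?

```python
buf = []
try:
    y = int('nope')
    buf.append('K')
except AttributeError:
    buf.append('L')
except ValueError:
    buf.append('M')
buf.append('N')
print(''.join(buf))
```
MN

ValueError is caught by its specific handler, not AttributeError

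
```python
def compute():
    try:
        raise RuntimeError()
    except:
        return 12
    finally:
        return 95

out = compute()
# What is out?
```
95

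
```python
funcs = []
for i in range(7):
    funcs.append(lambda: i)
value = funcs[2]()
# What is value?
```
6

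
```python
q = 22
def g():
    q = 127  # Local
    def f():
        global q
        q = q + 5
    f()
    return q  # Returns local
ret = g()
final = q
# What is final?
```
27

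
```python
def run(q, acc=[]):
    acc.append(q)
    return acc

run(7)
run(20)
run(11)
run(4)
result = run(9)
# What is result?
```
[7, 20, 11, 4, 9]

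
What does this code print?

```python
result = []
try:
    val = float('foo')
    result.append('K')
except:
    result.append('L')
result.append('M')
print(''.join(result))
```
LM

Exception raised in try, caught by bare except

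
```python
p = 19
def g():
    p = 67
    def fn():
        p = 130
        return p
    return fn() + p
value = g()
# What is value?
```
197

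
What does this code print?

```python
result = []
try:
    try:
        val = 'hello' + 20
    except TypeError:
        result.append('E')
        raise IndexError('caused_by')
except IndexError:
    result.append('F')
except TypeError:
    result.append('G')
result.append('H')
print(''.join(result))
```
EFH

IndexError raised and caught, original TypeError not re-raised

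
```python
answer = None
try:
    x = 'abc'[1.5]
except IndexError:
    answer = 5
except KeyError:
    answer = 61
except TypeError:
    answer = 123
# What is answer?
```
123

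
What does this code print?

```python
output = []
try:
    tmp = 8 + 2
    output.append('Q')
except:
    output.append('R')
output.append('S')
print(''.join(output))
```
QS

No exception, try block completes normally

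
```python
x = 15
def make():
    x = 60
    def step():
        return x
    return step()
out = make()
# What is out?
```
60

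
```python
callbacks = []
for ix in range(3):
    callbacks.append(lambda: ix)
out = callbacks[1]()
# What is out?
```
2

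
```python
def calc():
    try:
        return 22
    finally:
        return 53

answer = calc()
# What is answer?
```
53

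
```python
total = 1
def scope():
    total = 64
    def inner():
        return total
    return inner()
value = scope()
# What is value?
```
64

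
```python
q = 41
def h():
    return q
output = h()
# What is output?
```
41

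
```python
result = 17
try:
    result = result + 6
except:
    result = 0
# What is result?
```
23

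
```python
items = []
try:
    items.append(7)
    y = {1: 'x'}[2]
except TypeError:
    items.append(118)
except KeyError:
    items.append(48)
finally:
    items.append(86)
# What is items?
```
[7, 48, 86]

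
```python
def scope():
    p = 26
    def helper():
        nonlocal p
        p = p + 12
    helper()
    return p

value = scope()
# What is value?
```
38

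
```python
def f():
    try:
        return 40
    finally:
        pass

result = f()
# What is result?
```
40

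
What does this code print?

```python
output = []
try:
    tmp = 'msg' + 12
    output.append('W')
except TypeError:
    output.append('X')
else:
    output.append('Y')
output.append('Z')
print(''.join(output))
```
XZ

else block skipped when exception is caught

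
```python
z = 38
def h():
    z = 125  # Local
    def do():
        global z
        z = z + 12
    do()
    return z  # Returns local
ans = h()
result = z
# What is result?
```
50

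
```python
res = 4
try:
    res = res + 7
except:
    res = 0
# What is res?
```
11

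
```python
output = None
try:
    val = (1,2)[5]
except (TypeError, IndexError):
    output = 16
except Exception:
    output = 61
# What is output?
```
16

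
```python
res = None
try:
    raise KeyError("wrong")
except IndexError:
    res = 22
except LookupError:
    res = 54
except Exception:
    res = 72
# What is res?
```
54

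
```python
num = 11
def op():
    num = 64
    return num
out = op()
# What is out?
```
64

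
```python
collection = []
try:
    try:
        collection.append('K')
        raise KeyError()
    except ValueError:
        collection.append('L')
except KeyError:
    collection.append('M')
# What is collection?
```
['K', 'M']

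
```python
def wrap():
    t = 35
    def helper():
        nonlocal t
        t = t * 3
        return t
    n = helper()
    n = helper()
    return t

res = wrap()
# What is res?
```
315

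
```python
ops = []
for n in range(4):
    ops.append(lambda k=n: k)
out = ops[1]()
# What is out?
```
1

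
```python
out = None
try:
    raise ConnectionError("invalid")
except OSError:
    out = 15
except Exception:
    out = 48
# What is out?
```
15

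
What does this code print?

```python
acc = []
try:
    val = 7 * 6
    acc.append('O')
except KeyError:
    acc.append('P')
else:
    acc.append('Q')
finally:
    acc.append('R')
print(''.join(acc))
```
OQR

else runs before finally when no exception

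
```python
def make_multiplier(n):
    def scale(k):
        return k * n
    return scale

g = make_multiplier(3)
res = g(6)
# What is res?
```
18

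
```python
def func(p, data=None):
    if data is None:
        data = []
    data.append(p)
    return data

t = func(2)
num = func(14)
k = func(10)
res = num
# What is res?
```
[14]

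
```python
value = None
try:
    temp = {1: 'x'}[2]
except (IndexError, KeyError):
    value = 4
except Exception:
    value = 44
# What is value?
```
4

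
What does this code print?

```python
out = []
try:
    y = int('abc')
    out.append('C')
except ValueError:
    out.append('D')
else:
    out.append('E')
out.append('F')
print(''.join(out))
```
DF

else block skipped when exception is caught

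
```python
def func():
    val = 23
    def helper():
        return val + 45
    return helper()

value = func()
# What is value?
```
68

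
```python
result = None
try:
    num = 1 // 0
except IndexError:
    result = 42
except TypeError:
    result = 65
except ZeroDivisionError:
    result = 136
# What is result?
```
136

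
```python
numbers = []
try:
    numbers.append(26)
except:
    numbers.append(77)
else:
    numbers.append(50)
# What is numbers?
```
[26, 50]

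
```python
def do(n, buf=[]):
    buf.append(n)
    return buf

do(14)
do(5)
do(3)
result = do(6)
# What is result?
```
[14, 5, 3, 6]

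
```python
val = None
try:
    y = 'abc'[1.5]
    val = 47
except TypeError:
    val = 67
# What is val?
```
67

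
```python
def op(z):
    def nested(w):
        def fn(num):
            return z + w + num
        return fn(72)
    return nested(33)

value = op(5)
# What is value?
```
110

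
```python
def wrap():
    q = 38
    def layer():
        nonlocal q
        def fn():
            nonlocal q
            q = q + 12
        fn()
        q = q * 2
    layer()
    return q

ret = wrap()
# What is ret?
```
100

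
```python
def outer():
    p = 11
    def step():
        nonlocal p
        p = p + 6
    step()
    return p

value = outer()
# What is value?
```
17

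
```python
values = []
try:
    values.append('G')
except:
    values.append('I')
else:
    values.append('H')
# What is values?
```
['G', 'H']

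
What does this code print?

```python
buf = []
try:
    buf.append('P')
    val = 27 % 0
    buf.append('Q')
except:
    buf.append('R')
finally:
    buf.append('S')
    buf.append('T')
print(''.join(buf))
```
PRST

Code before exception runs, then except, then all of finally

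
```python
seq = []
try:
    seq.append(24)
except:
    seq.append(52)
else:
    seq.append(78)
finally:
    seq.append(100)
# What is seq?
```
[24, 78, 100]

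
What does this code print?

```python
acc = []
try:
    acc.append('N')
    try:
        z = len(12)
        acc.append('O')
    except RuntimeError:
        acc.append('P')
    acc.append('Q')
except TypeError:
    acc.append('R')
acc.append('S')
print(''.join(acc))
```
NRS

Inner handler doesn't match, propagates to outer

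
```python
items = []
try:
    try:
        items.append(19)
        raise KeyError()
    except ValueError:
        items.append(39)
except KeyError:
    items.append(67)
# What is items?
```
[19, 67]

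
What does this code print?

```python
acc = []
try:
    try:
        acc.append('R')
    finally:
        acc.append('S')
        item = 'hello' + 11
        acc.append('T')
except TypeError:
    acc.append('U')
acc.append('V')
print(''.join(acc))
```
RSUV

Exception in inner finally caught by outer except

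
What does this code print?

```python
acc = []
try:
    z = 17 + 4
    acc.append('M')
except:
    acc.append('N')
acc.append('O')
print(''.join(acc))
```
MO

No exception, try block completes normally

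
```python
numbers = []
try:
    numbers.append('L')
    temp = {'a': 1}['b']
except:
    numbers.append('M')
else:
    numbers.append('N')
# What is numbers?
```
['L', 'M']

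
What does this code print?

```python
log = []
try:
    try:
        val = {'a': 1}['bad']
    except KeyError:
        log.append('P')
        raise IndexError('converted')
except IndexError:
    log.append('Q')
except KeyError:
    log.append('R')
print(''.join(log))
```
PQ

New IndexError raised, caught by outer IndexError handler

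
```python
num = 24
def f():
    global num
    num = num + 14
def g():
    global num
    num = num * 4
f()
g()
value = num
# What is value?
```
152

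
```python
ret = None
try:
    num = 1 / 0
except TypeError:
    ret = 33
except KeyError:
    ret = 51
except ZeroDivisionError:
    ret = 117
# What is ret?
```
117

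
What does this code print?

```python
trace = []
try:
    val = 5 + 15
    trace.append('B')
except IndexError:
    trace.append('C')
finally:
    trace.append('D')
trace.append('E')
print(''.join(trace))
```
BDE

finally runs after normal execution too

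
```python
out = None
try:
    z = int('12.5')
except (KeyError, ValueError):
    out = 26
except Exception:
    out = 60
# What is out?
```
26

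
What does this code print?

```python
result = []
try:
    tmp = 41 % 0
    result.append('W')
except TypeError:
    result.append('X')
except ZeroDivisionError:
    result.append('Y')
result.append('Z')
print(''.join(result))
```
YZ

ZeroDivisionError is caught by its specific handler, not TypeError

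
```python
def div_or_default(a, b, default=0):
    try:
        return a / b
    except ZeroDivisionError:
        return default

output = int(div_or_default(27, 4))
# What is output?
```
6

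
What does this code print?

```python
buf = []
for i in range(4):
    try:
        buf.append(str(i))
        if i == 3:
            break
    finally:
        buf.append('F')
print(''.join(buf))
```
0F1F2F3F

finally runs even when breaking out of loop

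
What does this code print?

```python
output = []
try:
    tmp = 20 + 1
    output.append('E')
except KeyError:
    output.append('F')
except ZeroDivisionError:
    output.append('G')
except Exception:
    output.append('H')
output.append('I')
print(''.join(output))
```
EI

No exception, try block completes normally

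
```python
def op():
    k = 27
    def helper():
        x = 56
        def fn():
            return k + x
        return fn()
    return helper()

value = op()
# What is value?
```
83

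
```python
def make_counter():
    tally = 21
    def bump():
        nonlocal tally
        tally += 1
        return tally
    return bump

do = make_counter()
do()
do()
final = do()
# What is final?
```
24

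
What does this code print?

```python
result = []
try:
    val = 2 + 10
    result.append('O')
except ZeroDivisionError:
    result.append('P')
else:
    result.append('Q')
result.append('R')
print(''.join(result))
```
OQR

else block runs when no exception occurs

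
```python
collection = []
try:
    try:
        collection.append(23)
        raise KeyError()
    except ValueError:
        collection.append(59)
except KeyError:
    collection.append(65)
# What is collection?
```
[23, 65]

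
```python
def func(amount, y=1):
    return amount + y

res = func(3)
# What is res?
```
4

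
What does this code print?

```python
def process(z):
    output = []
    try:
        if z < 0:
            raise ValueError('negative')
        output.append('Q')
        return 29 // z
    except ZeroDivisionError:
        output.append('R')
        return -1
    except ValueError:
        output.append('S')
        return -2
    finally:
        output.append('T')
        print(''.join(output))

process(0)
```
QRT

z=0 causes ZeroDivisionError, caught, finally prints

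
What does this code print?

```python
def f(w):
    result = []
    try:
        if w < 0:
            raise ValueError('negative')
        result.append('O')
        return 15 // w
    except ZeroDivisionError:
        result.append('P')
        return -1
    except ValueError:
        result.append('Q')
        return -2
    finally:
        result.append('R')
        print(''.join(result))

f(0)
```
OPR

w=0 causes ZeroDivisionError, caught, finally prints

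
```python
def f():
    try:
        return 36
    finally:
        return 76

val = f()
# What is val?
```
76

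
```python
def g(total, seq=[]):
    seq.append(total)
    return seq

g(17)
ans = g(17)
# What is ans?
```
[17, 17]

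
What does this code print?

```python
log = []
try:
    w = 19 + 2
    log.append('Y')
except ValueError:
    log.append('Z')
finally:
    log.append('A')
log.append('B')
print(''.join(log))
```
YAB

finally runs after normal execution too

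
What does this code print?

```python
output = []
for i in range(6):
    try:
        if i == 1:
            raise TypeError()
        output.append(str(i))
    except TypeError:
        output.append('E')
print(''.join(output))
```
0E2345

Exception on i=1 caught, loop continues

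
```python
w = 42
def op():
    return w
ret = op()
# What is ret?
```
42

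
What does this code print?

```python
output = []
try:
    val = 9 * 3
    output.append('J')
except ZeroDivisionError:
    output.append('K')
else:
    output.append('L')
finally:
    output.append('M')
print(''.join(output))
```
JLM

else runs before finally when no exception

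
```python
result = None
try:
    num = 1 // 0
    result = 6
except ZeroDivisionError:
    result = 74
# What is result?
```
74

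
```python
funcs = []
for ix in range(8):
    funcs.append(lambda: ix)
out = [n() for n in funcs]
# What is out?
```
[7, 7, 7, 7, 7, 7, 7, 7]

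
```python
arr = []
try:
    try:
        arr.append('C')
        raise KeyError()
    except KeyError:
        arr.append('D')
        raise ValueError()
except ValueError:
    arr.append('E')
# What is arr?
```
['C', 'D', 'E']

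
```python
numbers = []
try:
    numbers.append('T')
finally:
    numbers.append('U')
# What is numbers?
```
['T', 'U']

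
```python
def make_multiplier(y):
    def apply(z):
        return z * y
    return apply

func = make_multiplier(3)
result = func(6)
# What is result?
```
18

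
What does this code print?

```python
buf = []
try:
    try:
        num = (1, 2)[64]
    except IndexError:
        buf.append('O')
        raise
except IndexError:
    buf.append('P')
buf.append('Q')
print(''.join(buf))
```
OPQ

raise without argument re-raises current exception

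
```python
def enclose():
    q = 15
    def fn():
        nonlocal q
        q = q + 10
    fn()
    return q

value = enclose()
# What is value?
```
25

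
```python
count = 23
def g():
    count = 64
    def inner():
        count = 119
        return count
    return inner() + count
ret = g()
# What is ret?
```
183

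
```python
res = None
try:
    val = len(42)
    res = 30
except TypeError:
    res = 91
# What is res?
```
91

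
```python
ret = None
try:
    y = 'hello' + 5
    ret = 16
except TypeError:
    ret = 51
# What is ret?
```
51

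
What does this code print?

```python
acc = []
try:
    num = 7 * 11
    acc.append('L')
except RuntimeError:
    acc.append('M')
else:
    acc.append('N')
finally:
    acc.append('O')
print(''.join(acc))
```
LNO

else runs before finally when no exception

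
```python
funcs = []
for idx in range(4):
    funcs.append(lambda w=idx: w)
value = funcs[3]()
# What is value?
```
3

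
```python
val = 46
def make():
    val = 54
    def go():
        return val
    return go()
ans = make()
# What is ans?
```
54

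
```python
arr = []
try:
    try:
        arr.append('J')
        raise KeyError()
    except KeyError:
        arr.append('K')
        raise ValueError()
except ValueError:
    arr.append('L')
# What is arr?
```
['J', 'K', 'L']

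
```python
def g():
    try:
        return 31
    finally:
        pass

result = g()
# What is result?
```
31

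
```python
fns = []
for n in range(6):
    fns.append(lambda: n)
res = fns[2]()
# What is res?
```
5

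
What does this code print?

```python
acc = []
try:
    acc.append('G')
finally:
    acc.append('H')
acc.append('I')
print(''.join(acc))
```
GHI

try/finally without except, no exception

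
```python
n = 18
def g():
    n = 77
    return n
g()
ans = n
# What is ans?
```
18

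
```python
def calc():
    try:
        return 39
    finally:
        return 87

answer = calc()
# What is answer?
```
87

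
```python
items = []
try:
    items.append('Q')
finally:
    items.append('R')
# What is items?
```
['Q', 'R']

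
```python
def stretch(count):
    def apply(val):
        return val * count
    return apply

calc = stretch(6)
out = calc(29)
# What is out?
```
174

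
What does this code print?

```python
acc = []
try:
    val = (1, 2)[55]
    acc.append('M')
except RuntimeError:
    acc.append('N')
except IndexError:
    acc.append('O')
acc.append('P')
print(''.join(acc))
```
OP

IndexError is caught by its specific handler, not RuntimeError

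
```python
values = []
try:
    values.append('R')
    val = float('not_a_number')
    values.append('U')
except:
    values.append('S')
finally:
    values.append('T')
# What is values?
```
['R', 'S', 'T']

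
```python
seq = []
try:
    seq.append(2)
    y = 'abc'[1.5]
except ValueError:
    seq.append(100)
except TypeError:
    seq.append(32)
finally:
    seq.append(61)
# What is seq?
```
[2, 32, 61]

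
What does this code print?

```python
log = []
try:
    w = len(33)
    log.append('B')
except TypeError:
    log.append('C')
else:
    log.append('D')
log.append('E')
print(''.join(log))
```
CE

else block skipped when exception is caught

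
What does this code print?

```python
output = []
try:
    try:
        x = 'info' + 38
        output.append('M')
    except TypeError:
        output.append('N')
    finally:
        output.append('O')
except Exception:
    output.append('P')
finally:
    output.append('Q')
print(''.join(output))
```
NOQ

Both finally blocks run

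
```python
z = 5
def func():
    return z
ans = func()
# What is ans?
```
5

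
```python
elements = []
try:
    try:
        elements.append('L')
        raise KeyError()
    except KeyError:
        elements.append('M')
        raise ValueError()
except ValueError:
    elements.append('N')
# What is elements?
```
['L', 'M', 'N']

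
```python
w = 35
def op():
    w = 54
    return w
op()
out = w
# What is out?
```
35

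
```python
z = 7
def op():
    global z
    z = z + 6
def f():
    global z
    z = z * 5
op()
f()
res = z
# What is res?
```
65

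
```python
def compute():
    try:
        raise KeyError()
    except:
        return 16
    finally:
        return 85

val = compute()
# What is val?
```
85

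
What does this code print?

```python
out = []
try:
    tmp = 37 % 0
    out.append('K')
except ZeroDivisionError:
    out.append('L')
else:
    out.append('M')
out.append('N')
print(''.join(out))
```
LN

else block skipped when exception is caught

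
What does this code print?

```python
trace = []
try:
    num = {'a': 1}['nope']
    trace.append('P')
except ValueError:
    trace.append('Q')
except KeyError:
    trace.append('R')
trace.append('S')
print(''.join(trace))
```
RS

KeyError is caught by its specific handler, not ValueError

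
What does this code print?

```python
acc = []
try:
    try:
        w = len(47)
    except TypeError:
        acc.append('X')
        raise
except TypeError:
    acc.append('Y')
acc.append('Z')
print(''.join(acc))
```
XYZ

raise without argument re-raises current exception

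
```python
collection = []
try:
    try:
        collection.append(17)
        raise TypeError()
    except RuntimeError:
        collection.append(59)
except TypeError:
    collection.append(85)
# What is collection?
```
[17, 85]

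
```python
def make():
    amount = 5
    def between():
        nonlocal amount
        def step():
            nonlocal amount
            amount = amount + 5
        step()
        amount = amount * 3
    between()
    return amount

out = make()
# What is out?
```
30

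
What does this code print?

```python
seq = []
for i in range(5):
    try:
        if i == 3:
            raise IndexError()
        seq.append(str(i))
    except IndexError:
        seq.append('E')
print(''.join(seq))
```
012E4

Exception on i=3 caught, loop continues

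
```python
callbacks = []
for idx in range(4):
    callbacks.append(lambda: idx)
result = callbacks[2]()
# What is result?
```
3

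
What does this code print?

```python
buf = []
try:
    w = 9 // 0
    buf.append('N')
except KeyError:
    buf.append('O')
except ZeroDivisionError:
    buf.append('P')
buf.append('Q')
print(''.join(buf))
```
PQ

ZeroDivisionError is caught by its specific handler, not KeyError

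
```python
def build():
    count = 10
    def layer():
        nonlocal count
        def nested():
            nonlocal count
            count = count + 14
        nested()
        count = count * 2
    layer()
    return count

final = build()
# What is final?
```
48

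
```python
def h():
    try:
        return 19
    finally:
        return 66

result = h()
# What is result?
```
66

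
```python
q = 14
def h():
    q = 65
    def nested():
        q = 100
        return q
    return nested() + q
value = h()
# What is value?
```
165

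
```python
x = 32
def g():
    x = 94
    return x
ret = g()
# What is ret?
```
94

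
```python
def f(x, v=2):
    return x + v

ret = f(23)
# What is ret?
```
25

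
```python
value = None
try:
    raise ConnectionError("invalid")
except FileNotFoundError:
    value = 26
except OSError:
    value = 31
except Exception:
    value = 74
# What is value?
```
31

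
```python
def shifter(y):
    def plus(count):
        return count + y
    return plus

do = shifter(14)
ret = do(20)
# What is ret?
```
34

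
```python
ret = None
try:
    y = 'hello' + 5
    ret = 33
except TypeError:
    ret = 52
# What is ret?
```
52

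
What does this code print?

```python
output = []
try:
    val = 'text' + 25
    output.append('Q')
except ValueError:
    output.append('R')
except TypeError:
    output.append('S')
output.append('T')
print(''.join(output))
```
ST

TypeError is caught by its specific handler, not ValueError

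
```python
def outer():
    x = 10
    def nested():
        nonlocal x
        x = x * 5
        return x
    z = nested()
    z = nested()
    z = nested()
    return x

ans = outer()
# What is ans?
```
1250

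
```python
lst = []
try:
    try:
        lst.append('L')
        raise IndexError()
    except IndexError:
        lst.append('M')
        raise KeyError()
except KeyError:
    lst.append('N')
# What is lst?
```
['L', 'M', 'N']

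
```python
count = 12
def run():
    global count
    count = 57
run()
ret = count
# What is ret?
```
57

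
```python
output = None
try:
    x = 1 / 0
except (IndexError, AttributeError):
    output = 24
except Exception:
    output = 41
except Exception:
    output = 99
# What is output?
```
41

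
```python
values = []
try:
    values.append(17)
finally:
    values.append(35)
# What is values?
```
[17, 35]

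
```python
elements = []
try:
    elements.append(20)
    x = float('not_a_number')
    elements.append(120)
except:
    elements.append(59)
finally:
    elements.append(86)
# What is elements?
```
[20, 59, 86]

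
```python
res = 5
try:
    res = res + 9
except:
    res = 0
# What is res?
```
14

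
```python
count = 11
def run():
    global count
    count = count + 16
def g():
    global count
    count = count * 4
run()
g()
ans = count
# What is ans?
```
108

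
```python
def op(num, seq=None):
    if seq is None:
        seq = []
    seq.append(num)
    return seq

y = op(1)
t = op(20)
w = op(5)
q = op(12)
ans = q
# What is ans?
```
[12]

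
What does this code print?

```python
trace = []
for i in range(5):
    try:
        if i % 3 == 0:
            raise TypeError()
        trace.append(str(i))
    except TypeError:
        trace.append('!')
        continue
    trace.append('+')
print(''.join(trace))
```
!1+2+!4+

continue in except skips rest of loop body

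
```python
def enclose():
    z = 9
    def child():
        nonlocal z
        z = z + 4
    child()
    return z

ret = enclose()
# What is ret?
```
13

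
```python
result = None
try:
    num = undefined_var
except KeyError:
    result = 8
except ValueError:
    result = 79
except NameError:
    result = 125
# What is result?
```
125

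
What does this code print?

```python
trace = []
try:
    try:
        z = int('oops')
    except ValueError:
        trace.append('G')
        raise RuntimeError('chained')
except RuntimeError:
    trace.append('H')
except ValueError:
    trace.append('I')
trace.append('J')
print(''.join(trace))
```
GHJ

RuntimeError raised and caught, original ValueError not re-raised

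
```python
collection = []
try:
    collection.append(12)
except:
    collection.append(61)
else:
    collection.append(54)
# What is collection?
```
[12, 54]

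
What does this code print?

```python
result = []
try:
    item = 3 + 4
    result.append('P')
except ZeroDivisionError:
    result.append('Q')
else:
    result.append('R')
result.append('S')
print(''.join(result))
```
PRS

else block runs when no exception occurs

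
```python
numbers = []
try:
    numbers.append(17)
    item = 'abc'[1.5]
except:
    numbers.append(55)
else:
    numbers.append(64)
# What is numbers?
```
[17, 55]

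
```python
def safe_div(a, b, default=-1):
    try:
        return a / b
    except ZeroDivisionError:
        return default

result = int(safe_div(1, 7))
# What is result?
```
0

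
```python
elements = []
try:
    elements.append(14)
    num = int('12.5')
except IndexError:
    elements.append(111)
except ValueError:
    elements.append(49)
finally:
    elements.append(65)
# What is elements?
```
[14, 49, 65]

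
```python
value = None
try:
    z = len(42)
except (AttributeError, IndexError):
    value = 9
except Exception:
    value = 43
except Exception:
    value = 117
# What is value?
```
43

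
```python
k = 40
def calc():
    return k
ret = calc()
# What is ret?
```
40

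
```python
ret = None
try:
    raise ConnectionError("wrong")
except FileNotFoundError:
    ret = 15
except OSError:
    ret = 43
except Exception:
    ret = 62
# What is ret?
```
43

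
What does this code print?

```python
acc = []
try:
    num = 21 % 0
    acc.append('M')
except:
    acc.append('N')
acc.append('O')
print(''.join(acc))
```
NO

Exception raised in try, caught by bare except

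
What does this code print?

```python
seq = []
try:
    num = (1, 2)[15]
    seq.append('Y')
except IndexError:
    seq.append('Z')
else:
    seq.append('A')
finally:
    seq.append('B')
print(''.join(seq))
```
ZB

Exception: except runs, else skipped, finally runs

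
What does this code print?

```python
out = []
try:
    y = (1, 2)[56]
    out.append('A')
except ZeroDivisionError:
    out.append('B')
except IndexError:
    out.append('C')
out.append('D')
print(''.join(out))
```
CD

IndexError is caught by its specific handler, not ZeroDivisionError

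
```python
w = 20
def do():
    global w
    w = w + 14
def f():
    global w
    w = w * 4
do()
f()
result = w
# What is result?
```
136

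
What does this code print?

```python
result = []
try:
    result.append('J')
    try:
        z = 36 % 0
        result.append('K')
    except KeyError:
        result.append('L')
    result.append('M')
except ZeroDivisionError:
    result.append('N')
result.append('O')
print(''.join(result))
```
JNO

Inner handler doesn't match, propagates to outer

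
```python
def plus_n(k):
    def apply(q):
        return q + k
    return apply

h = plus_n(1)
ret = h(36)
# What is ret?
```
37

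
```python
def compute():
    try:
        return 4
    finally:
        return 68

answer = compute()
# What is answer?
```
68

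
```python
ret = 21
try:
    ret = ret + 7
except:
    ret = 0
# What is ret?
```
28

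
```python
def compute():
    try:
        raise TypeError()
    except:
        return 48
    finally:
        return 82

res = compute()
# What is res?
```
82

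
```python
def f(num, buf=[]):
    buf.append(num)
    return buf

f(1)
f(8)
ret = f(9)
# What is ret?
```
[1, 8, 9]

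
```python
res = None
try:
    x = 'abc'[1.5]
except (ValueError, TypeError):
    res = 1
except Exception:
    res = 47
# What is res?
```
1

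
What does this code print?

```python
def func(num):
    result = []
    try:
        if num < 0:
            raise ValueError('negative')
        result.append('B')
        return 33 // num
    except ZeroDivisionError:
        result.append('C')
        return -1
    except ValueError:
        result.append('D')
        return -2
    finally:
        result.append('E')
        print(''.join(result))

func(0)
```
BCE

num=0 causes ZeroDivisionError, caught, finally prints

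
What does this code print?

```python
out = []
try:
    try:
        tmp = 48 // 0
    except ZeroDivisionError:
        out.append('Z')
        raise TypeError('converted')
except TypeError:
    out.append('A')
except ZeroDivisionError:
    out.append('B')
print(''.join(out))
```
ZA

New TypeError raised, caught by outer TypeError handler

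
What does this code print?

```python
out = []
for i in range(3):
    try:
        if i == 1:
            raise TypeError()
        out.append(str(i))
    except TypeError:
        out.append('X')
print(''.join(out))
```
0X2

Exception on i=1 caught, loop continues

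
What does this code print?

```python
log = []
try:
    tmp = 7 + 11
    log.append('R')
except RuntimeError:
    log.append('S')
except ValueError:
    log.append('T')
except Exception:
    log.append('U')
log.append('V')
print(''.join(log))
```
RV

No exception, try block completes normally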